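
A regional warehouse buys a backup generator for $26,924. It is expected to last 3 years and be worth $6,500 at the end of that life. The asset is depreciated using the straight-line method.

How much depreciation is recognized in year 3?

$6,808

Depreciable base = $26,924 − $6,500 = $20,424.
Annual expense = $20,424 / 3 = $6,808.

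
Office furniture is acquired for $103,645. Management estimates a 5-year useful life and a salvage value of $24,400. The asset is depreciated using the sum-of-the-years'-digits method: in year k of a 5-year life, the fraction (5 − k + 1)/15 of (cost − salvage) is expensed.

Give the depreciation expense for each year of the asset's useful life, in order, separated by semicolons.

Depreciable base = $103,645 − $24,400 = $79,245.
Sum of the years' digits = 5+4+3+2+1 = 15.
Year 1: $79,245 × 5/15 = $26,415. Book value $77,230.
Year 2: $79,245 × 4/15 = $21,132. Book value $56,098.
Year 3: $79,245 × 3/15 = $15,849. Book value $40,249.
Year 4: $79,245 × 2/15 = $10,566. Book value $29,683.
Year 5: $79,245 × 1/15 = $5,283. Book value $24,400.

$26,415; $21,132; $15,849; $10,566; $5,283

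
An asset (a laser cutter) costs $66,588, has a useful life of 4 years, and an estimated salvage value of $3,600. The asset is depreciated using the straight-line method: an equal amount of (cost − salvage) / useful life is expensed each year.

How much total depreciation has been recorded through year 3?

Depreciable base = $66,588 − $3,600 = $62,988.
Annual expense = $62,988 / 4 = $15,747.
End of year 1: book value $50,841.
End of year 2: book value $35,094.
End of year 3: book value $19,347.
Accumulated through year 3 = $66,588 − $19,347 = $47,241.

$47,241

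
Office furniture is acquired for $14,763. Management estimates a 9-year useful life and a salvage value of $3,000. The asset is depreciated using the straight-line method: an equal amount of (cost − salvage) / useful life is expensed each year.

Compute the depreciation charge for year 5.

$1,307

Depreciable base = $14,763 − $3,000 = $11,763.
Annual expense = $11,763 / 9 = $1,307.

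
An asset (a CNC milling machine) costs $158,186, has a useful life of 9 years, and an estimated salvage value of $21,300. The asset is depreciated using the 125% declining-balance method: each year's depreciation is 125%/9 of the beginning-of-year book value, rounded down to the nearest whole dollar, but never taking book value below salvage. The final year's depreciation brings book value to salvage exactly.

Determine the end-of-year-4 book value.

$86,979

Depreciable base = $158,186 − $21,300 = $136,886.
Year 1: ⌊$158,186 × 125%/9⌋ = $21,970. Book value $136,216.
Year 2: ⌊$136,216 × 125%/9⌋ = $18,918. Book value $117,298.
Year 3: ⌊$117,298 × 125%/9⌋ = $16,291. Book value $101,007.
Year 4: ⌊$101,007 × 125%/9⌋ = $14,028. Book value $86,979.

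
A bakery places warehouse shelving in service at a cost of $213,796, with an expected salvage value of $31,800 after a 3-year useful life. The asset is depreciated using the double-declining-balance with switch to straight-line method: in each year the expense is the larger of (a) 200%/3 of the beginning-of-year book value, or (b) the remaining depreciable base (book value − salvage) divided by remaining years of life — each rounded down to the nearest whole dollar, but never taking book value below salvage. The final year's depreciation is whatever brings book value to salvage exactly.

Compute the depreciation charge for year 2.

Depreciable base = $213,796 − $31,800 = $181,996.
Year 1: DB = ⌊$213,796 × 200%/3⌋ = $142,530; SL = ⌊$181,996/3⌋ = $60,665 → take DB $142,530. Book value $71,266.
Year 2: DB = ⌊$71,266 × 200%/3⌋ = $47,510; SL = ⌊$39,466/2⌋ = $19,733 → take DB $47,510, capped at $39,466. Book value $31,800.

$39,466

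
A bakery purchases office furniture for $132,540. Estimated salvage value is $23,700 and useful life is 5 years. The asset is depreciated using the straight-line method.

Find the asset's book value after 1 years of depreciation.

Depreciable base = $132,540 − $23,700 = $108,840.
Annual expense = $108,840 / 5 = $21,768.
End of year 1: book value $110,772.

$110,772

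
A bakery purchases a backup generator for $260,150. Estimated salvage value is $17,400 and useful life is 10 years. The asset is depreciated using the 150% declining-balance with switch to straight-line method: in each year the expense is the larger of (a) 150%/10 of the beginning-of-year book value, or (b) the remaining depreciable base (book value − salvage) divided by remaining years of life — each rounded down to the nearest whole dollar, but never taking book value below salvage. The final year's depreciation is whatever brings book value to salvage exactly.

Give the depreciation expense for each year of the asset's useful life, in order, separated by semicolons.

Depreciable base = $260,150 − $17,400 = $242,750.
Year 1: DB = ⌊$260,150 × 150%/10⌋ = $39,022; SL = ⌊$242,750/10⌋ = $24,275 → take DB $39,022. Book value $221,128.
Year 2: DB = ⌊$221,128 × 150%/10⌋ = $33,169; SL = ⌊$203,728/9⌋ = $22,636 → take DB $33,169. Book value $187,959.
Year 3: DB = ⌊$187,959 × 150%/10⌋ = $28,193; SL = ⌊$170,559/8⌋ = $21,319 → take DB $28,193. Book value $159,766.
Year 4: DB = ⌊$159,766 × 150%/10⌋ = $23,964; SL = ⌊$142,366/7⌋ = $20,338 → take DB $23,964. Book value $135,802.
Year 5: DB = ⌊$135,802 × 150%/10⌋ = $20,370; SL = ⌊$118,402/6⌋ = $19,733 → take DB $20,370. Book value $115,432.
Year 6: DB = ⌊$115,432 × 150%/10⌋ = $17,314; SL = ⌊$98,032/5⌋ = $19,606 → take SL $19,606. Book value $95,826.
Year 7: DB = ⌊$95,826 × 150%/10⌋ = $14,373; SL = ⌊$78,426/4⌋ = $19,606 → take SL $19,606. Book value $76,220.
Year 8: DB = ⌊$76,220 × 150%/10⌋ = $11,433; SL = ⌊$58,820/3⌋ = $19,606 → take SL $19,606. Book value $56,614.
Year 9: DB = ⌊$56,614 × 150%/10⌋ = $8,492; SL = ⌊$39,214/2⌋ = $19,607 → take SL $19,607. Book value $37,007.
Year 10 (final): $37,007 − $17,400 = $19,607. Book value $17,400.

$39,022; $33,169; $28,193; $23,964; $20,370; $19,606; $19,606; $19,606; $19,607; $19,607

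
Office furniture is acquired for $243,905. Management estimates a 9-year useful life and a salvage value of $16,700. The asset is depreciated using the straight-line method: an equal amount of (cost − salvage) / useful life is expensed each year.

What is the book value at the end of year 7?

$67,190

Depreciable base = $243,905 − $16,700 = $227,205.
Annual expense = $227,205 / 9 = $25,245.
End of year 1: book value $218,660.
End of year 2: book value $193,415.
End of year 3: book value $168,170.
End of year 4: book value $142,925.
End of year 5: book value $117,680.
End of year 6: book value $92,435.
End of year 7: book value $67,190.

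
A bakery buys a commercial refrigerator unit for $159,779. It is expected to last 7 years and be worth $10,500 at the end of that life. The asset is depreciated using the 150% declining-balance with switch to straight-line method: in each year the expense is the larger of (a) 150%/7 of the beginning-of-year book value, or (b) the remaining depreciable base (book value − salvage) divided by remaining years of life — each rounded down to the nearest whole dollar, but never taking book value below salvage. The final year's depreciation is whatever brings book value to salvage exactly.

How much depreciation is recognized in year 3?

Depreciable base = $159,779 − $10,500 = $149,279.
Year 1: DB = ⌊$159,779 × 150%/7⌋ = $34,238; SL = ⌊$149,279/7⌋ = $21,325 → take DB $34,238. Book value $125,541.
Year 2: DB = ⌊$125,541 × 150%/7⌋ = $26,901; SL = ⌊$115,041/6⌋ = $19,173 → take DB $26,901. Book value $98,640.
Year 3: DB = ⌊$98,640 × 150%/7⌋ = $21,137; SL = ⌊$88,140/5⌋ = $17,628 → take DB $21,137. Book value $77,503.

$21,137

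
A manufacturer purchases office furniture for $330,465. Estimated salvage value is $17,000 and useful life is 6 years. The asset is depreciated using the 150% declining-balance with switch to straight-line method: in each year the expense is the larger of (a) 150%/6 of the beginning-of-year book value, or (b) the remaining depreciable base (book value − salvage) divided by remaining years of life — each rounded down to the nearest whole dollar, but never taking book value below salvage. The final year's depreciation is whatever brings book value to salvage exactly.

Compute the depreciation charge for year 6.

$40,806

Depreciable base = $330,465 − $17,000 = $313,465.
Year 1: DB = ⌊$330,465 × 150%/6⌋ = $82,616; SL = ⌊$313,465/6⌋ = $52,244 → take DB $82,616. Book value $247,849.
Year 2: DB = ⌊$247,849 × 150%/6⌋ = $61,962; SL = ⌊$230,849/5⌋ = $46,169 → take DB $61,962. Book value $185,887.
Year 3: DB = ⌊$185,887 × 150%/6⌋ = $46,471; SL = ⌊$168,887/4⌋ = $42,221 → take DB $46,471. Book value $139,416.
Year 4: DB = ⌊$139,416 × 150%/6⌋ = $34,854; SL = ⌊$122,416/3⌋ = $40,805 → take SL $40,805. Book value $98,611.
Year 5: DB = ⌊$98,611 × 150%/6⌋ = $24,652; SL = ⌊$81,611/2⌋ = $40,805 → take SL $40,805. Book value $57,806.
Year 6 (final): $57,806 − $17,000 = $40,806. Book value $17,000.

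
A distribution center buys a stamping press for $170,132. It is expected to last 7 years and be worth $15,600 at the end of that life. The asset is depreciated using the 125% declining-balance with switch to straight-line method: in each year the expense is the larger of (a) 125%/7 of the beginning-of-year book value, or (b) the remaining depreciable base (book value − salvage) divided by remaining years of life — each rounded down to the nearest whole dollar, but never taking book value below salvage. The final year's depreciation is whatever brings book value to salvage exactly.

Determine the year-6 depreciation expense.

Depreciable base = $170,132 − $15,600 = $154,532.
Year 1: DB = ⌊$170,132 × 125%/7⌋ = $30,380; SL = ⌊$154,532/7⌋ = $22,076 → take DB $30,380. Book value $139,752.
Year 2: DB = ⌊$139,752 × 125%/7⌋ = $24,955; SL = ⌊$124,152/6⌋ = $20,692 → take DB $24,955. Book value $114,797.
Year 3: DB = ⌊$114,797 × 125%/7⌋ = $20,499; SL = ⌊$99,197/5⌋ = $19,839 → take DB $20,499. Book value $94,298.
Year 4: DB = ⌊$94,298 × 125%/7⌋ = $16,838; SL = ⌊$78,698/4⌋ = $19,674 → take SL $19,674. Book value $74,624.
Year 5: DB = ⌊$74,624 × 125%/7⌋ = $13,325; SL = ⌊$59,024/3⌋ = $19,674 → take SL $19,674. Book value $54,950.
Year 6: DB = ⌊$54,950 × 125%/7⌋ = $9,812; SL = ⌊$39,350/2⌋ = $19,675 → take SL $19,675. Book value $35,275.

$19,675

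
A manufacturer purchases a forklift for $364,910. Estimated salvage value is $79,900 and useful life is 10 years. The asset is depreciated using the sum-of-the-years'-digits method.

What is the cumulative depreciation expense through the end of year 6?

Depreciable base = $364,910 − $79,900 = $285,010.
Sum of the years' digits = 10+9+8+7+6+5+4+3+2+1 = 55.
Year 1: $285,010 × 10/55 = $51,820. Book value $313,090.
Year 2: $285,010 × 9/55 = $46,638. Book value $266,452.
Year 3: $285,010 × 8/55 = $41,456. Book value $224,996.
Year 4: $285,010 × 7/55 = $36,274. Book value $188,722.
Year 5: $285,010 × 6/55 = $31,092. Book value $157,630.
Year 6: $285,010 × 5/55 = $25,910. Book value $131,720.
Accumulated through year 6 = $364,910 − $131,720 = $233,190.

$233,190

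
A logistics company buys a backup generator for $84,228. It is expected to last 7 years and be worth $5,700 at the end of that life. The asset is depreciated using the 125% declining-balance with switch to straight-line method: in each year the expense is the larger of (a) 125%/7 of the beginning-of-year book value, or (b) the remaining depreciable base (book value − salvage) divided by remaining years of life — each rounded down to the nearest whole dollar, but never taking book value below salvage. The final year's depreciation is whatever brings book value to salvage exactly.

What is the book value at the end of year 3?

Depreciable base = $84,228 − $5,700 = $78,528.
Year 1: DB = ⌊$84,228 × 125%/7⌋ = $15,040; SL = ⌊$78,528/7⌋ = $11,218 → take DB $15,040. Book value $69,188.
Year 2: DB = ⌊$69,188 × 125%/7⌋ = $12,355; SL = ⌊$63,488/6⌋ = $10,581 → take DB $12,355. Book value $56,833.
Year 3: DB = ⌊$56,833 × 125%/7⌋ = $10,148; SL = ⌊$51,133/5⌋ = $10,226 → take SL $10,226. Book value $46,607.

$46,607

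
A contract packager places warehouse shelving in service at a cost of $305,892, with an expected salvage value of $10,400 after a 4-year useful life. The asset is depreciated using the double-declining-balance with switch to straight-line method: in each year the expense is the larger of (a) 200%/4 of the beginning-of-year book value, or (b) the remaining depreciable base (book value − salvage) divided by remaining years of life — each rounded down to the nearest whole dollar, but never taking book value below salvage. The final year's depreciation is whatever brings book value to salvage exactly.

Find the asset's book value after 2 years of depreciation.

Depreciable base = $305,892 − $10,400 = $295,492.
Year 1: DB = ⌊$305,892 × 200%/4⌋ = $152,946; SL = ⌊$295,492/4⌋ = $73,873 → take DB $152,946. Book value $152,946.
Year 2: DB = ⌊$152,946 × 200%/4⌋ = $76,473; SL = ⌊$142,546/3⌋ = $47,515 → take DB $76,473. Book value $76,473.

$76,473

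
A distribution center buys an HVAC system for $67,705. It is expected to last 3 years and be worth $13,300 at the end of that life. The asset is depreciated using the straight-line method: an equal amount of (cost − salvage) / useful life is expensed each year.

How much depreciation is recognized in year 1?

$18,135

Depreciable base = $67,705 − $13,300 = $54,405.
Annual expense = $54,405 / 3 = $18,135.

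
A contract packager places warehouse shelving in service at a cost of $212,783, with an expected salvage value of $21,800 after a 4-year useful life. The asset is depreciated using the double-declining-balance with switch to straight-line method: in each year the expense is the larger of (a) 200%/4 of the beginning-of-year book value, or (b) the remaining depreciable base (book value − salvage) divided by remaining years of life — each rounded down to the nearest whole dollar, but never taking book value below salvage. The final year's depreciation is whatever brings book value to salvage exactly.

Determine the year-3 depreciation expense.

$26,598

Depreciable base = $212,783 − $21,800 = $190,983.
Year 1: DB = ⌊$212,783 × 200%/4⌋ = $106,391; SL = ⌊$190,983/4⌋ = $47,745 → take DB $106,391. Book value $106,392.
Year 2: DB = ⌊$106,392 × 200%/4⌋ = $53,196; SL = ⌊$84,592/3⌋ = $28,197 → take DB $53,196. Book value $53,196.
Year 3: DB = ⌊$53,196 × 200%/4⌋ = $26,598; SL = ⌊$31,396/2⌋ = $15,698 → take DB $26,598. Book value $26,598.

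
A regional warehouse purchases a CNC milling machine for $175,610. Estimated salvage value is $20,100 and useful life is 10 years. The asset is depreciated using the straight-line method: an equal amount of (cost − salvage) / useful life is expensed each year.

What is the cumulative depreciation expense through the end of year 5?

$77,755

Depreciable base = $175,610 − $20,100 = $155,510.
Annual expense = $155,510 / 10 = $15,551.
End of year 1: book value $160,059.
End of year 2: book value $144,508.
End of year 3: book value $128,957.
End of year 4: book value $113,406.
End of year 5: book value $97,855.
Accumulated through year 5 = $175,610 − $97,855 = $77,755.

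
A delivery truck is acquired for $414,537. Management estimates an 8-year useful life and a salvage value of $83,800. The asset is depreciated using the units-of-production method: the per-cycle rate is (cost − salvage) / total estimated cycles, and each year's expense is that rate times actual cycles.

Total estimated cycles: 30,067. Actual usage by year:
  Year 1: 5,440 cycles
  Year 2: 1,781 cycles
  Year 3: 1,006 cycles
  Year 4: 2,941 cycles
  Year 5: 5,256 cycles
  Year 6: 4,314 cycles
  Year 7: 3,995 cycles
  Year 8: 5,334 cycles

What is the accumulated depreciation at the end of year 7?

Depreciable base = $414,537 − $83,800 = $330,737.
Rate = $330,737 / 30,067 cycles = $11 per cycle.
Year 1: 5,440 × $11 = $59,840. Book value $354,697.
Year 2: 1,781 × $11 = $19,591. Book value $335,106.
Year 3: 1,006 × $11 = $11,066. Book value $324,040.
Year 4: 2,941 × $11 = $32,351. Book value $291,689.
Year 5: 5,256 × $11 = $57,816. Book value $233,873.
Year 6: 4,314 × $11 = $47,454. Book value $186,419.
Year 7: 3,995 × $11 = $43,945. Book value $142,474.
Accumulated through year 7 = $414,537 − $142,474 = $272,063.

$272,063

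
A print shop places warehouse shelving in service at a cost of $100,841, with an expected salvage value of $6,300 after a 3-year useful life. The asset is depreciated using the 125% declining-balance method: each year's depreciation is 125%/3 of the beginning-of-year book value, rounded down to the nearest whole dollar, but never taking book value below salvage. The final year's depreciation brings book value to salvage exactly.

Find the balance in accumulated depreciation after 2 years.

$66,527

Depreciable base = $100,841 − $6,300 = $94,541.
Year 1: ⌊$100,841 × 125%/3⌋ = $42,017. Book value $58,824.
Year 2: ⌊$58,824 × 125%/3⌋ = $24,510. Book value $34,314.
Accumulated through year 2 = $100,841 − $34,314 = $66,527.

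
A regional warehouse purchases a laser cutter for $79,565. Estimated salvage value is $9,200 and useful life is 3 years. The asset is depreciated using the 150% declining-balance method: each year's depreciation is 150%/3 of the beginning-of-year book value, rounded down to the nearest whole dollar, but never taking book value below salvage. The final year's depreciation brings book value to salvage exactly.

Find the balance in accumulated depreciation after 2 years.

$59,673

Depreciable base = $79,565 − $9,200 = $70,365.
Year 1: ⌊$79,565 × 150%/3⌋ = $39,782. Book value $39,783.
Year 2: ⌊$39,783 × 150%/3⌋ = $19,891. Book value $19,892.
Accumulated through year 2 = $79,565 − $19,892 = $59,673.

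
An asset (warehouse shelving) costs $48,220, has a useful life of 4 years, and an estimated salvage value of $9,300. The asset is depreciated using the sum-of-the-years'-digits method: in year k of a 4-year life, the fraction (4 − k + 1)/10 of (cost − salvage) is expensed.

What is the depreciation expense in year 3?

Depreciable base = $48,220 − $9,300 = $38,920.
Sum of the years' digits = 4+3+2+1 = 10.
Year 1: $38,920 × 4/10 = $15,568. Book value $32,652.
Year 2: $38,920 × 3/10 = $11,676. Book value $20,976.
Year 3: $38,920 × 2/10 = $7,784. Book value $13,192.

$7,784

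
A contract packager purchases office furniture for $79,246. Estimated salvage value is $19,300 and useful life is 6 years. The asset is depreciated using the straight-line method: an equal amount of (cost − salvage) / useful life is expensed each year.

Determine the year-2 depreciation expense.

$9,991

Depreciable base = $79,246 − $19,300 = $59,946.
Annual expense = $59,946 / 6 = $9,991.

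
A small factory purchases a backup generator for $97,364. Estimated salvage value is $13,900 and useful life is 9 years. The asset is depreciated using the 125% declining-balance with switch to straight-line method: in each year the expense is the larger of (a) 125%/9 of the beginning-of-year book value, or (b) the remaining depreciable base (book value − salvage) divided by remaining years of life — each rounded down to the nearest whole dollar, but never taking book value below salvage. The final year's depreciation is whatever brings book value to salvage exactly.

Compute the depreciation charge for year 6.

$7,927

Depreciable base = $97,364 − $13,900 = $83,464.
Year 1: DB = ⌊$97,364 × 125%/9⌋ = $13,522; SL = ⌊$83,464/9⌋ = $9,273 → take DB $13,522. Book value $83,842.
Year 2: DB = ⌊$83,842 × 125%/9⌋ = $11,644; SL = ⌊$69,942/8⌋ = $8,742 → take DB $11,644. Book value $72,198.
Year 3: DB = ⌊$72,198 × 125%/9⌋ = $10,027; SL = ⌊$58,298/7⌋ = $8,328 → take DB $10,027. Book value $62,171.
Year 4: DB = ⌊$62,171 × 125%/9⌋ = $8,634; SL = ⌊$48,271/6⌋ = $8,045 → take DB $8,634. Book value $53,537.
Year 5: DB = ⌊$53,537 × 125%/9⌋ = $7,435; SL = ⌊$39,637/5⌋ = $7,927 → take SL $7,927. Book value $45,610.
Year 6: DB = ⌊$45,610 × 125%/9⌋ = $6,334; SL = ⌊$31,710/4⌋ = $7,927 → take SL $7,927. Book value $37,683.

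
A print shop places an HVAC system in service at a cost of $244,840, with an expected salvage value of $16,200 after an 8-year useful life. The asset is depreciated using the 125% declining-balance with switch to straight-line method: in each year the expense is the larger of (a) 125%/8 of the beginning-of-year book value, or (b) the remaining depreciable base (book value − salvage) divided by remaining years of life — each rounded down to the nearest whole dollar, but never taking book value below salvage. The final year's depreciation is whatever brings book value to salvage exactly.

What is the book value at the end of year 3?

$147,071

Depreciable base = $244,840 − $16,200 = $228,640.
Year 1: DB = ⌊$244,840 × 125%/8⌋ = $38,256; SL = ⌊$228,640/8⌋ = $28,580 → take DB $38,256. Book value $206,584.
Year 2: DB = ⌊$206,584 × 125%/8⌋ = $32,278; SL = ⌊$190,384/7⌋ = $27,197 → take DB $32,278. Book value $174,306.
Year 3: DB = ⌊$174,306 × 125%/8⌋ = $27,235; SL = ⌊$158,106/6⌋ = $26,351 → take DB $27,235. Book value $147,071.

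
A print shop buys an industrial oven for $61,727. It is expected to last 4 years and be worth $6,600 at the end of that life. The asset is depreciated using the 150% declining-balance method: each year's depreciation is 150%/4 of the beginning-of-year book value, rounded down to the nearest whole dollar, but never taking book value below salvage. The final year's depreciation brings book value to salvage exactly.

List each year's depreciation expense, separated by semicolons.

$23,147; $14,467; $9,042; $8,471

Depreciable base = $61,727 − $6,600 = $55,127.
Year 1: ⌊$61,727 × 150%/4⌋ = $23,147. Book value $38,580.
Year 2: ⌊$38,580 × 150%/4⌋ = $14,467. Book value $24,113.
Year 3: ⌊$24,113 × 150%/4⌋ = $9,042. Book value $15,071.
Year 4 (final): $15,071 − $6,600 = $8,471. Book value $6,600.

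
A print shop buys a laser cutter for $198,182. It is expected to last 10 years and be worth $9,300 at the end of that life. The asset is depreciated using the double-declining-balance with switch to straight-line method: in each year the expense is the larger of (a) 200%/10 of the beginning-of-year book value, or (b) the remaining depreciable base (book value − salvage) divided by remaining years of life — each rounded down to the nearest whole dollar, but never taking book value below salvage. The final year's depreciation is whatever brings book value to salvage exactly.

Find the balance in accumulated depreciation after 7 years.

Depreciable base = $198,182 − $9,300 = $188,882.
Year 1: DB = ⌊$198,182 × 200%/10⌋ = $39,636; SL = ⌊$188,882/10⌋ = $18,888 → take DB $39,636. Book value $158,546.
Year 2: DB = ⌊$158,546 × 200%/10⌋ = $31,709; SL = ⌊$149,246/9⌋ = $16,582 → take DB $31,709. Book value $126,837.
Year 3: DB = ⌊$126,837 × 200%/10⌋ = $25,367; SL = ⌊$117,537/8⌋ = $14,692 → take DB $25,367. Book value $101,470.
Year 4: DB = ⌊$101,470 × 200%/10⌋ = $20,294; SL = ⌊$92,170/7⌋ = $13,167 → take DB $20,294. Book value $81,176.
Year 5: DB = ⌊$81,176 × 200%/10⌋ = $16,235; SL = ⌊$71,876/6⌋ = $11,979 → take DB $16,235. Book value $64,941.
Year 6: DB = ⌊$64,941 × 200%/10⌋ = $12,988; SL = ⌊$55,641/5⌋ = $11,128 → take DB $12,988. Book value $51,953.
Year 7: DB = ⌊$51,953 × 200%/10⌋ = $10,390; SL = ⌊$42,653/4⌋ = $10,663 → take SL $10,663. Book value $41,290.
Accumulated through year 7 = $198,182 − $41,290 = $156,892.

$156,892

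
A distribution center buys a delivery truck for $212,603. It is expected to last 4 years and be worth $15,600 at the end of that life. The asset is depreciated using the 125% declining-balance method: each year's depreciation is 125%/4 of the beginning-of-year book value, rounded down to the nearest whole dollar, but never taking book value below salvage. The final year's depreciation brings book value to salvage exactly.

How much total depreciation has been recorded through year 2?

$112,114

Depreciable base = $212,603 − $15,600 = $197,003.
Year 1: ⌊$212,603 × 125%/4⌋ = $66,438. Book value $146,165.
Year 2: ⌊$146,165 × 125%/4⌋ = $45,676. Book value $100,489.
Accumulated through year 2 = $212,603 − $100,489 = $112,114.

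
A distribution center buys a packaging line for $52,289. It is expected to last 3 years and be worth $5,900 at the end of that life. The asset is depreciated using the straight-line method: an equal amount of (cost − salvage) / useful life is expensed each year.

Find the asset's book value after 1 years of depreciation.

$36,826

Depreciable base = $52,289 − $5,900 = $46,389.
Annual expense = $46,389 / 3 = $15,463.
End of year 1: book value $36,826.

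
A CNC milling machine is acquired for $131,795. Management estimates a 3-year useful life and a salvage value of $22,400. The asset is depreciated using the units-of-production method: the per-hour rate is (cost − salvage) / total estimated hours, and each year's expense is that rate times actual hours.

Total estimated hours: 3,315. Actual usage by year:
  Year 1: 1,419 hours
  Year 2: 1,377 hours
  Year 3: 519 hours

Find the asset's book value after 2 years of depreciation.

$39,527

Depreciable base = $131,795 − $22,400 = $109,395.
Rate = $109,395 / 3,315 hours = $33 per hour.
Year 1: 1,419 × $33 = $46,827. Book value $84,968.
Year 2: 1,377 × $33 = $45,441. Book value $39,527.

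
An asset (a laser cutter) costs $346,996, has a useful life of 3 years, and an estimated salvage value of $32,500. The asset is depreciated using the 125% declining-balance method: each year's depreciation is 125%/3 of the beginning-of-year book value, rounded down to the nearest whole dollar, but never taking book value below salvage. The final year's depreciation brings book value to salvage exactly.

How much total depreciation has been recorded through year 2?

$228,920

Depreciable base = $346,996 − $32,500 = $314,496.
Year 1: ⌊$346,996 × 125%/3⌋ = $144,581. Book value $202,415.
Year 2: ⌊$202,415 × 125%/3⌋ = $84,339. Book value $118,076.
Accumulated through year 2 = $346,996 − $118,076 = $228,920.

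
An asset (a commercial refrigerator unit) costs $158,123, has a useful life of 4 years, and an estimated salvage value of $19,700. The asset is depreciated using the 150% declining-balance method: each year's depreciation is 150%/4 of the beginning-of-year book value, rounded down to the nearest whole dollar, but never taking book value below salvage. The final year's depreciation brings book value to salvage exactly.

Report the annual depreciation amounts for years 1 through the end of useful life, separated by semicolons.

$59,296; $37,060; $23,162; $18,905

Depreciable base = $158,123 − $19,700 = $138,423.
Year 1: ⌊$158,123 × 150%/4⌋ = $59,296. Book value $98,827.
Year 2: ⌊$98,827 × 150%/4⌋ = $37,060. Book value $61,767.
Year 3: ⌊$61,767 × 150%/4⌋ = $23,162. Book value $38,605.
Year 4 (final): $38,605 − $19,700 = $18,905. Book value $19,700.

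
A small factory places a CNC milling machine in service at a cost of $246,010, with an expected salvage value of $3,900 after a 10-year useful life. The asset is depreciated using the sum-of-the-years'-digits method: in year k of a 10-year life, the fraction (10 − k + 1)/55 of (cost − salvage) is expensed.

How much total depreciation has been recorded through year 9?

$237,708

Depreciable base = $246,010 − $3,900 = $242,110.
Sum of the years' digits = 10+9+8+7+6+5+4+3+2+1 = 55.
Year 1: $242,110 × 10/55 = $44,020. Book value $201,990.
Year 2: $242,110 × 9/55 = $39,618. Book value $162,372.
Year 3: $242,110 × 8/55 = $35,216. Book value $127,156.
Year 4: $242,110 × 7/55 = $30,814. Book value $96,342.
Year 5: $242,110 × 6/55 = $26,412. Book value $69,930.
Year 6: $242,110 × 5/55 = $22,010. Book value $47,920.
Year 7: $242,110 × 4/55 = $17,608. Book value $30,312.
Year 8: $242,110 × 3/55 = $13,206. Book value $17,106.
Year 9: $242,110 × 2/55 = $8,804. Book value $8,302.
Accumulated through year 9 = $246,010 − $8,302 = $237,708.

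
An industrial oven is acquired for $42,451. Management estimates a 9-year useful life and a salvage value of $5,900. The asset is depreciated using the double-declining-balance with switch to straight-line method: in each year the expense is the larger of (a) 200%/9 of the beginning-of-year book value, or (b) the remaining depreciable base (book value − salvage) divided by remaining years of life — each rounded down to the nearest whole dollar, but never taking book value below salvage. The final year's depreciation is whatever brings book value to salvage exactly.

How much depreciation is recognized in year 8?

$1,412

Depreciable base = $42,451 − $5,900 = $36,551.
Year 1: DB = ⌊$42,451 × 200%/9⌋ = $9,433; SL = ⌊$36,551/9⌋ = $4,061 → take DB $9,433. Book value $33,018.
Year 2: DB = ⌊$33,018 × 200%/9⌋ = $7,337; SL = ⌊$27,118/8⌋ = $3,389 → take DB $7,337. Book value $25,681.
Year 3: DB = ⌊$25,681 × 200%/9⌋ = $5,706; SL = ⌊$19,781/7⌋ = $2,825 → take DB $5,706. Book value $19,975.
Year 4: DB = ⌊$19,975 × 200%/9⌋ = $4,438; SL = ⌊$14,075/6⌋ = $2,345 → take DB $4,438. Book value $15,537.
Year 5: DB = ⌊$15,537 × 200%/9⌋ = $3,452; SL = ⌊$9,637/5⌋ = $1,927 → take DB $3,452. Book value $12,085.
Year 6: DB = ⌊$12,085 × 200%/9⌋ = $2,685; SL = ⌊$6,185/4⌋ = $1,546 → take DB $2,685. Book value $9,400.
Year 7: DB = ⌊$9,400 × 200%/9⌋ = $2,088; SL = ⌊$3,500/3⌋ = $1,166 → take DB $2,088. Book value $7,312.
Year 8: DB = ⌊$7,312 × 200%/9⌋ = $1,624; SL = ⌊$1,412/2⌋ = $706 → take DB $1,624, capped at $1,412. Book value $5,900.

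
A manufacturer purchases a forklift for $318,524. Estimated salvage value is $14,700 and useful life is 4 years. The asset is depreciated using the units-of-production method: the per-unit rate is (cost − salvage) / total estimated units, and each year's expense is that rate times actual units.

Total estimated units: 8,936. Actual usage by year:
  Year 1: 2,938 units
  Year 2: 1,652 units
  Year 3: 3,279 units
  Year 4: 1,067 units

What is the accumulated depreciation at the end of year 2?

$156,060

Depreciable base = $318,524 − $14,700 = $303,824.
Rate = $303,824 / 8,936 units = $34 per unit.
Year 1: 2,938 × $34 = $99,892. Book value $218,632.
Year 2: 1,652 × $34 = $56,168. Book value $162,464.
Accumulated through year 2 = $318,524 − $162,464 = $156,060.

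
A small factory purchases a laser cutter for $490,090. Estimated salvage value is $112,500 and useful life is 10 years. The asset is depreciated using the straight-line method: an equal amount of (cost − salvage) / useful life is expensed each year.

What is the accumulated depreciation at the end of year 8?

$302,072

Depreciable base = $490,090 − $112,500 = $377,590.
Annual expense = $377,590 / 10 = $37,759.
End of year 1: book value $452,331.
End of year 2: book value $414,572.
End of year 3: book value $376,813.
End of year 4: book value $339,054.
End of year 5: book value $301,295.
End of year 6: book value $263,536.
End of year 7: book value $225,777.
End of year 8: book value $188,018.
Accumulated through year 8 = $490,090 − $188,018 = $302,072.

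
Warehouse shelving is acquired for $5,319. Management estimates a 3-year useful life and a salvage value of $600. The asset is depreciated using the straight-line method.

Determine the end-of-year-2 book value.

$2,173

Depreciable base = $5,319 − $600 = $4,719.
Annual expense = $4,719 / 3 = $1,573.
End of year 1: book value $3,746.
End of year 2: book value $2,173.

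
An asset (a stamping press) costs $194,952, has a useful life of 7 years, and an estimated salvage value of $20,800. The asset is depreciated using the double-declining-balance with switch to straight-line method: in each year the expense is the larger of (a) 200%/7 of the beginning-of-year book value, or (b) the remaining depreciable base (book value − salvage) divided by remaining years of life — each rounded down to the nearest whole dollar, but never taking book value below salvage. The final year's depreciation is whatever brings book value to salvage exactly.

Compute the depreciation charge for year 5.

$14,499

Depreciable base = $194,952 − $20,800 = $174,152.
Year 1: DB = ⌊$194,952 × 200%/7⌋ = $55,700; SL = ⌊$174,152/7⌋ = $24,878 → take DB $55,700. Book value $139,252.
Year 2: DB = ⌊$139,252 × 200%/7⌋ = $39,786; SL = ⌊$118,452/6⌋ = $19,742 → take DB $39,786. Book value $99,466.
Year 3: DB = ⌊$99,466 × 200%/7⌋ = $28,418; SL = ⌊$78,666/5⌋ = $15,733 → take DB $28,418. Book value $71,048.
Year 4: DB = ⌊$71,048 × 200%/7⌋ = $20,299; SL = ⌊$50,248/4⌋ = $12,562 → take DB $20,299. Book value $50,749.
Year 5: DB = ⌊$50,749 × 200%/7⌋ = $14,499; SL = ⌊$29,949/3⌋ = $9,983 → take DB $14,499. Book value $36,250.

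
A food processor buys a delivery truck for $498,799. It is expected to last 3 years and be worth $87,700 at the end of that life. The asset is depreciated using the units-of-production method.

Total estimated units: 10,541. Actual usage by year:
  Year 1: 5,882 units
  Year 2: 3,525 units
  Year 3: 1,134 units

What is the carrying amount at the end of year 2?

$131,926

Depreciable base = $498,799 − $87,700 = $411,099.
Rate = $411,099 / 10,541 units = $39 per unit.
Year 1: 5,882 × $39 = $229,398. Book value $269,401.
Year 2: 3,525 × $39 = $137,475. Book value $131,926.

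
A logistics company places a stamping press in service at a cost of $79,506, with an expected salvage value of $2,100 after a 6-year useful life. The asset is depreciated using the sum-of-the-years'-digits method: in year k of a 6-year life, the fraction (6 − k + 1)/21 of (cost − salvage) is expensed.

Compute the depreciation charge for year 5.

$7,372

Depreciable base = $79,506 − $2,100 = $77,406.
Sum of the years' digits = 6+5+4+3+2+1 = 21.
Year 1: $77,406 × 6/21 = $22,116. Book value $57,390.
Year 2: $77,406 × 5/21 = $18,430. Book value $38,960.
Year 3: $77,406 × 4/21 = $14,744. Book value $24,216.
Year 4: $77,406 × 3/21 = $11,058. Book value $13,158.
Year 5: $77,406 × 2/21 = $7,372. Book value $5,786.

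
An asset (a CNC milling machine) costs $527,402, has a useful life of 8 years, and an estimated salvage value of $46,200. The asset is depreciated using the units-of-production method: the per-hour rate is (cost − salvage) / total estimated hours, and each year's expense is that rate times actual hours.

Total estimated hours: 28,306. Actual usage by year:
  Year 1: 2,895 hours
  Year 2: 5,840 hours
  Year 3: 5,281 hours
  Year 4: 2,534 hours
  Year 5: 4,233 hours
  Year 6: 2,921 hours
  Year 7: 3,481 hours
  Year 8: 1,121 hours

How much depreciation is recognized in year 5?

$71,961

Depreciable base = $527,402 − $46,200 = $481,202.
Rate = $481,202 / 28,306 hours = $17 per hour.
Year 1: 2,895 × $17 = $49,215. Book value $478,187.
Year 2: 5,840 × $17 = $99,280. Book value $378,907.
Year 3: 5,281 × $17 = $89,777. Book value $289,130.
Year 4: 2,534 × $17 = $43,078. Book value $246,052.
Year 5: 4,233 × $17 = $71,961. Book value $174,091.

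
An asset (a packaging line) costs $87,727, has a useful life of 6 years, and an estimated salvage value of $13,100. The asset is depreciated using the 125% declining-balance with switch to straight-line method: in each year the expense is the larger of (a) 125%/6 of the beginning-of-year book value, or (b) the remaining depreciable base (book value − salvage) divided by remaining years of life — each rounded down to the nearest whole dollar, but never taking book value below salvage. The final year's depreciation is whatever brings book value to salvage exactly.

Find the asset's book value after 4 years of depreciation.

Depreciable base = $87,727 − $13,100 = $74,627.
Year 1: DB = ⌊$87,727 × 125%/6⌋ = $18,276; SL = ⌊$74,627/6⌋ = $12,437 → take DB $18,276. Book value $69,451.
Year 2: DB = ⌊$69,451 × 125%/6⌋ = $14,468; SL = ⌊$56,351/5⌋ = $11,270 → take DB $14,468. Book value $54,983.
Year 3: DB = ⌊$54,983 × 125%/6⌋ = $11,454; SL = ⌊$41,883/4⌋ = $10,470 → take DB $11,454. Book value $43,529.
Year 4: DB = ⌊$43,529 × 125%/6⌋ = $9,068; SL = ⌊$30,429/3⌋ = $10,143 → take SL $10,143. Book value $33,386.

$33,386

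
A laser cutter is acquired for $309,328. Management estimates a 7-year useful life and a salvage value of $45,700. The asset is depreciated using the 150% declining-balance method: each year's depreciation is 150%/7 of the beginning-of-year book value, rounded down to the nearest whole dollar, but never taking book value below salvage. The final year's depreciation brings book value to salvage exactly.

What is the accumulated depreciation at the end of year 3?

$159,284

Depreciable base = $309,328 − $45,700 = $263,628.
Year 1: ⌊$309,328 × 150%/7⌋ = $66,284. Book value $243,044.
Year 2: ⌊$243,044 × 150%/7⌋ = $52,080. Book value $190,964.
Year 3: ⌊$190,964 × 150%/7⌋ = $40,920. Book value $150,044.
Accumulated through year 3 = $309,328 − $150,044 = $159,284.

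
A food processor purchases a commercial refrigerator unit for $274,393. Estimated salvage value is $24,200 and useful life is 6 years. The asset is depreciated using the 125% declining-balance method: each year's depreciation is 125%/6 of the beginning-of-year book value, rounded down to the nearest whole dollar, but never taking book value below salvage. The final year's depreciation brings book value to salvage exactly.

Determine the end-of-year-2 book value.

Depreciable base = $274,393 − $24,200 = $250,193.
Year 1: ⌊$274,393 × 125%/6⌋ = $57,165. Book value $217,228.
Year 2: ⌊$217,228 × 125%/6⌋ = $45,255. Book value $171,973.

$171,973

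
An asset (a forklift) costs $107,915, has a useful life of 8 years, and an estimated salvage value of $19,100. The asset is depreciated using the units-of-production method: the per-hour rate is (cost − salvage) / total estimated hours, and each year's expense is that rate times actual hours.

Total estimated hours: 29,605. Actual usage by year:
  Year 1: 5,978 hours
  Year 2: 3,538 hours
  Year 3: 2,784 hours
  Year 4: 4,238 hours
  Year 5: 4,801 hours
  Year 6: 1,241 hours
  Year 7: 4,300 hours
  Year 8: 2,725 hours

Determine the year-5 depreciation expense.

$14,403

Depreciable base = $107,915 − $19,100 = $88,815.
Rate = $88,815 / 29,605 hours = $3 per hour.
Year 1: 5,978 × $3 = $17,934. Book value $89,981.
Year 2: 3,538 × $3 = $10,614. Book value $79,367.
Year 3: 2,784 × $3 = $8,352. Book value $71,015.
Year 4: 4,238 × $3 = $12,714. Book value $58,301.
Year 5: 4,801 × $3 = $14,403. Book value $43,898.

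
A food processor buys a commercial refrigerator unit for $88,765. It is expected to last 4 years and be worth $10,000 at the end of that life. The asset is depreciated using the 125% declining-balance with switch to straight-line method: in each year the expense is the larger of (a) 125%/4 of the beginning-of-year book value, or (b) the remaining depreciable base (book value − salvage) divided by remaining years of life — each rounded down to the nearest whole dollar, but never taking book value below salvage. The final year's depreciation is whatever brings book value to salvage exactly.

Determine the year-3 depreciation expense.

Depreciable base = $88,765 − $10,000 = $78,765.
Year 1: DB = ⌊$88,765 × 125%/4⌋ = $27,739; SL = ⌊$78,765/4⌋ = $19,691 → take DB $27,739. Book value $61,026.
Year 2: DB = ⌊$61,026 × 125%/4⌋ = $19,070; SL = ⌊$51,026/3⌋ = $17,008 → take DB $19,070. Book value $41,956.
Year 3: DB = ⌊$41,956 × 125%/4⌋ = $13,111; SL = ⌊$31,956/2⌋ = $15,978 → take SL $15,978. Book value $25,978.

$15,978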